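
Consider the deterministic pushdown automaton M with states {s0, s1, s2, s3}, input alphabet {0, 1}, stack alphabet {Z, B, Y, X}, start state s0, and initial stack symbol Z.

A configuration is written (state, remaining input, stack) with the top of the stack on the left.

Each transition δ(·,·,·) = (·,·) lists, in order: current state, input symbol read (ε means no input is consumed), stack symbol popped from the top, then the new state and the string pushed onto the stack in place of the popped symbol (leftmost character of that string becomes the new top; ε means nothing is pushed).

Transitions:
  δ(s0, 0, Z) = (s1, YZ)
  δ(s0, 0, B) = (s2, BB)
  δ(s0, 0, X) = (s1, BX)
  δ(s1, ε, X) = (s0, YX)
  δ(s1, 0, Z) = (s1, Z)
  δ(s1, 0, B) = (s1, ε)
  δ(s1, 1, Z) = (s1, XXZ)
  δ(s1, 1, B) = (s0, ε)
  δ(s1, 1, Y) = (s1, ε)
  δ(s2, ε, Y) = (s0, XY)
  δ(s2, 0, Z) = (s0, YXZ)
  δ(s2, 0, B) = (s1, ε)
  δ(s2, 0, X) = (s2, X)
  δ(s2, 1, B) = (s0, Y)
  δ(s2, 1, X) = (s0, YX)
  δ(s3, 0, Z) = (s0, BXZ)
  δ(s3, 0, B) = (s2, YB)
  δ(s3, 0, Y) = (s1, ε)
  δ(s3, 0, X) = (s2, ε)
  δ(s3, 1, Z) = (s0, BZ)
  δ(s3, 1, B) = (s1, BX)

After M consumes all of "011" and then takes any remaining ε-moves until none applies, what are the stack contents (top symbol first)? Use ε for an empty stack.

YXXZ

(s0, 011, Z)
  read 0, top Z: go to s1, push YZ → (s1, 11, YZ)
  read 1, top Y: go to s1, push ε → (s1, 1, Z)
  read 1, top Z: go to s1, push XXZ → (s1, ε, XXZ)
  ε-move, top X: go to s0, push YX → (s0, ε, YXXZ)
All input consumed in state s0 with stack YXXZ.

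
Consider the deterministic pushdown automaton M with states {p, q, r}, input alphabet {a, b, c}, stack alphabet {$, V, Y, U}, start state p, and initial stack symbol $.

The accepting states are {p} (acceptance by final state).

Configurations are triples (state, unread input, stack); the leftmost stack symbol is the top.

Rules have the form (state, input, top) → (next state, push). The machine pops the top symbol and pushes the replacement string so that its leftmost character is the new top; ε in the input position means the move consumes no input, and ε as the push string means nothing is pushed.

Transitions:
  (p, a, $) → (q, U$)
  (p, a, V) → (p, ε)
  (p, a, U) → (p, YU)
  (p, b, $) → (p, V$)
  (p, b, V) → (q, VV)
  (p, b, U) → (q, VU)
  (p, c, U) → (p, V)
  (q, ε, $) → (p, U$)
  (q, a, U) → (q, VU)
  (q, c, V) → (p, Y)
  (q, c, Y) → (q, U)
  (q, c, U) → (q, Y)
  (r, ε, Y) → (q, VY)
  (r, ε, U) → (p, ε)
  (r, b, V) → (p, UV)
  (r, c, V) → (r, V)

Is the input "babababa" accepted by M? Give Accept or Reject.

Accept

(p, babababa, $) ⊢ (p, abababa, V$) ⊢ (p, bababa, $) ⊢ (p, ababa, V$) ⊢ (p, baba, $) ⊢ (p, aba, V$) ⊢ (p, ba, $) ⊢ (p, a, V$) ⊢ (p, ε, $)
All input consumed; state p ∈ F.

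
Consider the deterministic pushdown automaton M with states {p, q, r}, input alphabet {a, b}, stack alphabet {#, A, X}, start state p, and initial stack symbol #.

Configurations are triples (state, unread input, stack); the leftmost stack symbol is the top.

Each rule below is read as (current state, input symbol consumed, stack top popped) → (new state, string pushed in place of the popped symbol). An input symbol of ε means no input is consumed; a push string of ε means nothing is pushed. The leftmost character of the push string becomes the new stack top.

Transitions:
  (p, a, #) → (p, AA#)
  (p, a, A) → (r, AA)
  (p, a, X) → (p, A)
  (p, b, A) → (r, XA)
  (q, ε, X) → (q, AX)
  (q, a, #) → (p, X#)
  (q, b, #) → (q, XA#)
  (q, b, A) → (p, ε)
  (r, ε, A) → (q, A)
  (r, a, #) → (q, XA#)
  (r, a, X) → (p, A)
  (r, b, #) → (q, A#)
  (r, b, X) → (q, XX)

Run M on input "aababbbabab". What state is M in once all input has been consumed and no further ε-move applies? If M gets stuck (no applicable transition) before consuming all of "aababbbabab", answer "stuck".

(p, aababbbabab, #) ⊢ (p, ababbbabab, AA#) ⊢ (r, babbbabab, AAA#) ⊢ (q, babbbabab, AAA#) ⊢ (p, abbbabab, AA#) ⊢ (r, bbbabab, AAA#) ⊢ (q, bbbabab, AAA#) ⊢ (p, bbabab, AA#) ⊢ (r, babab, XAA#) ⊢ (q, abab, XXAA#) ⊢ (q, abab, AXXAA#)
No transition for (q, a, top A); M blocks with input abab remaining.

stuck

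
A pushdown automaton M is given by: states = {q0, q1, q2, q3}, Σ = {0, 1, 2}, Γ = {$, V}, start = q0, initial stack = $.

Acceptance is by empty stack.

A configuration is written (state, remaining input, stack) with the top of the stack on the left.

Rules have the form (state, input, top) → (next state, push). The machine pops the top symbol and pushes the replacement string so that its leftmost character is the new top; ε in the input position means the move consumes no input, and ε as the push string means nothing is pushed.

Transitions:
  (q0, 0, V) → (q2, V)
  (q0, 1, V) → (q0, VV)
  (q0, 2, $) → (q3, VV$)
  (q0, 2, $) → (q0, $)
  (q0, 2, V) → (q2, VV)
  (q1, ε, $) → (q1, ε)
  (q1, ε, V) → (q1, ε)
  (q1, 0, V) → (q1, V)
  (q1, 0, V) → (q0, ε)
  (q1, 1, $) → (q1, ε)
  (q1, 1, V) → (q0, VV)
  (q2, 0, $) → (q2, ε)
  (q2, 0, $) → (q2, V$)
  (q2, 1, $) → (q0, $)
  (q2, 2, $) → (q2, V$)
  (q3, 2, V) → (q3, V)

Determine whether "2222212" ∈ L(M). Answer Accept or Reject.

No computation consumes all input and empties the stack.

Reject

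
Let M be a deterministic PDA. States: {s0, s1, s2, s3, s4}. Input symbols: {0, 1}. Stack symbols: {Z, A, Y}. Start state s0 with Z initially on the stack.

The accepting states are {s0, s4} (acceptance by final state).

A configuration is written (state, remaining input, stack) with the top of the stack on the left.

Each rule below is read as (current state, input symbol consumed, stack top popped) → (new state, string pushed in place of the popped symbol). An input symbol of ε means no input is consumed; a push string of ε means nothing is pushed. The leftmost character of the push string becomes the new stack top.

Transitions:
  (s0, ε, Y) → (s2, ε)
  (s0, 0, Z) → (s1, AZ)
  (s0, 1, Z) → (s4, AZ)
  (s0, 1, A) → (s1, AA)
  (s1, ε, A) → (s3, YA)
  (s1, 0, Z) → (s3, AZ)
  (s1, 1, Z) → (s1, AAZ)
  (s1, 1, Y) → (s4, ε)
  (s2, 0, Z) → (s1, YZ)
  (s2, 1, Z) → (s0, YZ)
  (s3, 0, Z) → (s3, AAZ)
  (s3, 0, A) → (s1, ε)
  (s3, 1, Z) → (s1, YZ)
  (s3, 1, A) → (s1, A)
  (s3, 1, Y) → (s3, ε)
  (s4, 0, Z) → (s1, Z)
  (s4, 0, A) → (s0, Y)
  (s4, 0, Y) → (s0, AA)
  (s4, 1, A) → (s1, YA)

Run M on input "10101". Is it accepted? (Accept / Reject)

Accept

(s0, 10101, Z)
  read 1, top Z: go to s4, push AZ → (s4, 0101, AZ)
  read 0, top A: go to s0, push Y → (s0, 101, YZ)
  ε-move, top Y: go to s2, push ε → (s2, 101, Z)
  read 1, top Z: go to s0, push YZ → (s0, 01, YZ)
  ε-move, top Y: go to s2, push ε → (s2, 01, Z)
  read 0, top Z: go to s1, push YZ → (s1, 1, YZ)
  read 1, top Y: go to s4, push ε → (s4, ε, Z)
All input consumed; state s4 ∈ F.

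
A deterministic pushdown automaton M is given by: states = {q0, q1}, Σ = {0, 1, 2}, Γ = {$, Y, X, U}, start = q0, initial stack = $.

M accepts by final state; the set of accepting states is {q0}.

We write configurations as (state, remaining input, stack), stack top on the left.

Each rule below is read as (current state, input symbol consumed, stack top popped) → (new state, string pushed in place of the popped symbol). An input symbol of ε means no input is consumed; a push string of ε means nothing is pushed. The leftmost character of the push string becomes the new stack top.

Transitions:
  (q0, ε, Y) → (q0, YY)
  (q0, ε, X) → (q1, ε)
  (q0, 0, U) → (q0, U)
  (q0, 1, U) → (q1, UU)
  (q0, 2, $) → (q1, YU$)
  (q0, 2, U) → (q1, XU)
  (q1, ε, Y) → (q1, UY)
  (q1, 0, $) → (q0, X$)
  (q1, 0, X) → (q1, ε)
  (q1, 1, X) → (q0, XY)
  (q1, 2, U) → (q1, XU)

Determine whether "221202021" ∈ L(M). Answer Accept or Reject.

(q0, 221202021, $) ⊢ (q1, 21202021, YU$) ⊢ (q1, 21202021, UYU$) ⊢ (q1, 1202021, XUYU$) ⊢ (q0, 202021, XYUYU$) ⊢ (q1, 202021, YUYU$) ⊢ (q1, 202021, UYUYU$) ⊢ (q1, 02021, XUYUYU$) ⊢ (q1, 2021, UYUYU$) ⊢ (q1, 021, XUYUYU$) ⊢ (q1, 21, UYUYU$) ⊢ (q1, 1, XUYUYU$) ⊢ (q0, ε, XYUYUYU$)
All input consumed; state q0 ∈ F.

Accept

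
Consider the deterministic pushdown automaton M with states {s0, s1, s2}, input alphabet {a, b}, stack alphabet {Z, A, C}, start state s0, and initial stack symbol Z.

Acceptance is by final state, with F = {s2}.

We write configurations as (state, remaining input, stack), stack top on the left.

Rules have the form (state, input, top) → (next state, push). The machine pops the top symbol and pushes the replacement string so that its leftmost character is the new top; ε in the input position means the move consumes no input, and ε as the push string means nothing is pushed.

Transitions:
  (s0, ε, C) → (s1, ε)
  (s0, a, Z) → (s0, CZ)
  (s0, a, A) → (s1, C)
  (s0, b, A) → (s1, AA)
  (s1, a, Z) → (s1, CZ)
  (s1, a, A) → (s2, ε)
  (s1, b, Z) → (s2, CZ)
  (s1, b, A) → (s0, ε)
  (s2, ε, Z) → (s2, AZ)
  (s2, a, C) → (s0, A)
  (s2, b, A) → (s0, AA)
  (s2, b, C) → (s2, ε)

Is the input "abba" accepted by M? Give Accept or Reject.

Reject

(s0, abba, Z)
  read a, top Z: go to s0, push CZ → (s0, bba, CZ)
  ε-move, top C: go to s1, push ε → (s1, bba, Z)
  read b, top Z: go to s2, push CZ → (s2, ba, CZ)
  read b, top C: go to s2, push ε → (s2, a, Z)
  ε-move, top Z: go to s2, push AZ → (s2, a, AZ)
No transition applies at (s2, a, AZ); input not fully consumed.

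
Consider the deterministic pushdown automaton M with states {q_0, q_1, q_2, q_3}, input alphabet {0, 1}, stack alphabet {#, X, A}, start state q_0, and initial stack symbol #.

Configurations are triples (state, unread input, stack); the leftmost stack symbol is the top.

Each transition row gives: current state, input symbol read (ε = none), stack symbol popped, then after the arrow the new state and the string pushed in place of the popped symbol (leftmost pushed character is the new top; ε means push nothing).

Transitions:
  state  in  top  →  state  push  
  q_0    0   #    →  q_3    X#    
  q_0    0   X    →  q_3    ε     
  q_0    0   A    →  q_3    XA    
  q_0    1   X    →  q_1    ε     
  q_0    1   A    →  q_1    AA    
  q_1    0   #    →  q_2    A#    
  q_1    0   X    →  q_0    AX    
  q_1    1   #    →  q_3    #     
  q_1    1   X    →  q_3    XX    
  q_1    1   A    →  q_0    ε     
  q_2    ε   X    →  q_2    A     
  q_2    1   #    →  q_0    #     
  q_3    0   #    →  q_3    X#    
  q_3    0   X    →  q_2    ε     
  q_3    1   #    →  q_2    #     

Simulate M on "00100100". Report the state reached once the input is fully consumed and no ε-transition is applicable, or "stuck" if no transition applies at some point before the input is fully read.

q_2

(q_0, 00100100, #) ⊢ (q_3, 0100100, X#) ⊢ (q_2, 100100, #) ⊢ (q_0, 00100, #) ⊢ (q_3, 0100, X#) ⊢ (q_2, 100, #) ⊢ (q_0, 00, #) ⊢ (q_3, 0, X#) ⊢ (q_2, ε, #)
All input consumed; M is in state q_2.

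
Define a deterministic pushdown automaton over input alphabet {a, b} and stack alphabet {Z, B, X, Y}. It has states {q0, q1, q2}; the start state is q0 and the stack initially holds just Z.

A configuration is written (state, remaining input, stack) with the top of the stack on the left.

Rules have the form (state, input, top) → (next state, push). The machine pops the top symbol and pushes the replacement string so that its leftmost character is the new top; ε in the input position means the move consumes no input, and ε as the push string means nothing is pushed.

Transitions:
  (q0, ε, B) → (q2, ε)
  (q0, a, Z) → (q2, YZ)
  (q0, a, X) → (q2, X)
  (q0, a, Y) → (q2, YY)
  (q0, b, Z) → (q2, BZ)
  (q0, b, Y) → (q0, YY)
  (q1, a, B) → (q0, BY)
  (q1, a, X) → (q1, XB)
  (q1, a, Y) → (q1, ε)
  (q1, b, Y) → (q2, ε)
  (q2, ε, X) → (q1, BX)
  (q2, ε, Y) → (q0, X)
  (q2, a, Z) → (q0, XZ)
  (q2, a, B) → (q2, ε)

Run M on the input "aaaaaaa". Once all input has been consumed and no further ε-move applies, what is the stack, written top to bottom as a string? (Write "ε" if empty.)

XXXXZ

(q0, aaaaaaa, Z)
  read a, top Z: go to q2, push YZ → (q2, aaaaaa, YZ)
  ε-move, top Y: go to q0, push X → (q0, aaaaaa, XZ)
  read a, top X: go to q2, push X → (q2, aaaaa, XZ)
  ε-move, top X: go to q1, push BX → (q1, aaaaa, BXZ)
  read a, top B: go to q0, push BY → (q0, aaaa, BYXZ)
  ε-move, top B: go to q2, push ε → (q2, aaaa, YXZ)
  ε-move, top Y: go to q0, push X → (q0, aaaa, XXZ)
  read a, top X: go to q2, push X → (q2, aaa, XXZ)
  ε-move, top X: go to q1, push BX → (q1, aaa, BXXZ)
  read a, top B: go to q0, push BY → (q0, aa, BYXXZ)
  ε-move, top B: go to q2, push ε → (q2, aa, YXXZ)
  ε-move, top Y: go to q0, push X → (q0, aa, XXXZ)
  read a, top X: go to q2, push X → (q2, a, XXXZ)
  ε-move, top X: go to q1, push BX → (q1, a, BXXXZ)
  read a, top B: go to q0, push BY → (q0, ε, BYXXXZ)
  ε-move, top B: go to q2, push ε → (q2, ε, YXXXZ)
  ε-move, top Y: go to q0, push X → (q0, ε, XXXXZ)
All input consumed in state q0 with stack XXXXZ.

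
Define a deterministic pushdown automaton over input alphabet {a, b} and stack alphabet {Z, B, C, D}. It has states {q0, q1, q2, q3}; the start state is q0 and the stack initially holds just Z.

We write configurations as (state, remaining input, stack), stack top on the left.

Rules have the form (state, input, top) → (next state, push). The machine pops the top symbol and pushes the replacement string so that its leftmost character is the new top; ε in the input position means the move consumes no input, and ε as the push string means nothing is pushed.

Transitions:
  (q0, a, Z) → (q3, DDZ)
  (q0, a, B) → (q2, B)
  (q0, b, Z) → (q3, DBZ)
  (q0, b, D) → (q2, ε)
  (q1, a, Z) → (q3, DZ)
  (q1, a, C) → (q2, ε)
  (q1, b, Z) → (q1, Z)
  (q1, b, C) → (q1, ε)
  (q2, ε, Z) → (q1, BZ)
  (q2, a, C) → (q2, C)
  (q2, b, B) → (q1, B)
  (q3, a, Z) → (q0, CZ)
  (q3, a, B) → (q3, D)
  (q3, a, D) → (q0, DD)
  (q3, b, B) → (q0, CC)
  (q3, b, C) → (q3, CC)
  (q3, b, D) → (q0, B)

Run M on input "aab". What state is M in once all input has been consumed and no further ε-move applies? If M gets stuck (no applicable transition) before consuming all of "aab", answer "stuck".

q2

(q0, aab, Z) ⊢ (q3, ab, DDZ) ⊢ (q0, b, DDDZ) ⊢ (q2, ε, DDZ)
All input consumed; M is in state q2.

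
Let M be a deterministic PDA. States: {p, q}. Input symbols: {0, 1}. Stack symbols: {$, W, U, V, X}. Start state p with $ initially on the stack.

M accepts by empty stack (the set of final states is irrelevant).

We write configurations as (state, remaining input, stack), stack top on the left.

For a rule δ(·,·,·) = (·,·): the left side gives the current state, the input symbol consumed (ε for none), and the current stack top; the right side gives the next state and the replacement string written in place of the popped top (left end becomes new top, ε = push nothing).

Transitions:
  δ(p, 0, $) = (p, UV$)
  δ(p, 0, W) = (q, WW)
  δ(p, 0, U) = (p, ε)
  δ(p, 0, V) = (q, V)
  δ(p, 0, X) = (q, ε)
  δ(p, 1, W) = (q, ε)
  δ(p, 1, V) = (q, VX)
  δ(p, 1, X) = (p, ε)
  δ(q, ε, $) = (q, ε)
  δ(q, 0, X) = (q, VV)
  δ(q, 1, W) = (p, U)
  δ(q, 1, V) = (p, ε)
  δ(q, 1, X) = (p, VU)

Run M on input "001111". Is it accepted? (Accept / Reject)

Reject

(p, 001111, $)
  read 0, top $: go to p, push UV$ → (p, 01111, UV$)
  read 0, top U: go to p, push ε → (p, 1111, V$)
  read 1, top V: go to q, push VX → (q, 111, VX$)
  read 1, top V: go to p, push ε → (p, 11, X$)
  read 1, top X: go to p, push ε → (p, 1, $)
No transition applies at (p, 1, $); input not fully consumed.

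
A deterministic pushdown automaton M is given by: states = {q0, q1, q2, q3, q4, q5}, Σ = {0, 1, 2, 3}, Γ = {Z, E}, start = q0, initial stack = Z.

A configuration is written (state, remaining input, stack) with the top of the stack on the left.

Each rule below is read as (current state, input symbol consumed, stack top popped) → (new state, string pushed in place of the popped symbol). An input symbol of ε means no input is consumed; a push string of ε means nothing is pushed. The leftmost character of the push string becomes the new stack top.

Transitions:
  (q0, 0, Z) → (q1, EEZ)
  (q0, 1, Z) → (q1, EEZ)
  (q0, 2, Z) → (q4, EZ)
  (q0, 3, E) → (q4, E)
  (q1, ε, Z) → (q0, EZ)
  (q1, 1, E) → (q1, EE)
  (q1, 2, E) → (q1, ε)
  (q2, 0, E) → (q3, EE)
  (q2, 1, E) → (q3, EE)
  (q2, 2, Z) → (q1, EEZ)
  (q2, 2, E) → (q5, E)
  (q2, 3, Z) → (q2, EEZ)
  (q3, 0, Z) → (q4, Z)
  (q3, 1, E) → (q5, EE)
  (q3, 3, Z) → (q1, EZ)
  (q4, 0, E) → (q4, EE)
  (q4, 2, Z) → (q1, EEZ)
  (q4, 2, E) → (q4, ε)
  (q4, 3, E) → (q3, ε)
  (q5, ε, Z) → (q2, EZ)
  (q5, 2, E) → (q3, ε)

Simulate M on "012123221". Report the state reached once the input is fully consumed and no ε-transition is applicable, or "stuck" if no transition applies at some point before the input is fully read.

(q0, 012123221, Z) ⊢ (q1, 12123221, EEZ) ⊢ (q1, 2123221, EEEZ) ⊢ (q1, 123221, EEZ) ⊢ (q1, 23221, EEEZ) ⊢ (q1, 3221, EEZ)
No transition for (q1, 3, top E); M blocks with input 3221 remaining.

stuck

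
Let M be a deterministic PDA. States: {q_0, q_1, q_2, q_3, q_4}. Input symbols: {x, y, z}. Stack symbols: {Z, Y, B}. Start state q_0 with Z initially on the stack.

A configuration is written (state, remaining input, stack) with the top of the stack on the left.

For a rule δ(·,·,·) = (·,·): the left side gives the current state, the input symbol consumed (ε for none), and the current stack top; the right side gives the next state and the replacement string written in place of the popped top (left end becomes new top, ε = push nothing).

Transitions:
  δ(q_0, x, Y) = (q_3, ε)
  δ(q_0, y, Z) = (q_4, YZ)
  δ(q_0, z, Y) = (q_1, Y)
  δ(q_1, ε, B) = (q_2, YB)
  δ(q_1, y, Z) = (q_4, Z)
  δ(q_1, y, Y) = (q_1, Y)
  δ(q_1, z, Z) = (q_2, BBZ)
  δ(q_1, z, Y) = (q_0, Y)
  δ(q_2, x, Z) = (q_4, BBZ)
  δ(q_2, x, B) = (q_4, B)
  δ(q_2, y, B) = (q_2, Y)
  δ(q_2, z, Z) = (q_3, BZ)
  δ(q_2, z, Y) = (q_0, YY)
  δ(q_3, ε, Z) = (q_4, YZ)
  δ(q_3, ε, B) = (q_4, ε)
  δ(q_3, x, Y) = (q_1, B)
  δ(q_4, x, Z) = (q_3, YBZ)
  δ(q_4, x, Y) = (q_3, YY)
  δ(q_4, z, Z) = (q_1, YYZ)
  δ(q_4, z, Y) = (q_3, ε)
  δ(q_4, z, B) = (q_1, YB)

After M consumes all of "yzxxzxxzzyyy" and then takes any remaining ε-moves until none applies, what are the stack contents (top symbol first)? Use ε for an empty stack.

(q_0, yzxxzxxzzyyy, Z)
  read y, top Z: go to q_4, push YZ → (q_4, zxxzxxzzyyy, YZ)
  read z, top Y: go to q_3, push ε → (q_3, xxzxxzzyyy, Z)
  ε-move, top Z: go to q_4, push YZ → (q_4, xxzxxzzyyy, YZ)
  read x, top Y: go to q_3, push YY → (q_3, xzxxzzyyy, YYZ)
  read x, top Y: go to q_1, push B → (q_1, zxxzzyyy, BYZ)
  ε-move, top B: go to q_2, push YB → (q_2, zxxzzyyy, YBYZ)
  read z, top Y: go to q_0, push YY → (q_0, xxzzyyy, YYBYZ)
  read x, top Y: go to q_3, push ε → (q_3, xzzyyy, YBYZ)
  read x, top Y: go to q_1, push B → (q_1, zzyyy, BBYZ)
  ε-move, top B: go to q_2, push YB → (q_2, zzyyy, YBBYZ)
  read z, top Y: go to q_0, push YY → (q_0, zyyy, YYBBYZ)
  read z, top Y: go to q_1, push Y → (q_1, yyy, YYBBYZ)
  read y, top Y: go to q_1, push Y → (q_1, yy, YYBBYZ)
  read y, top Y: go to q_1, push Y → (q_1, y, YYBBYZ)
  read y, top Y: go to q_1, push Y → (q_1, ε, YYBBYZ)
All input consumed in state q_1 with stack YYBBYZ.

YYBBYZ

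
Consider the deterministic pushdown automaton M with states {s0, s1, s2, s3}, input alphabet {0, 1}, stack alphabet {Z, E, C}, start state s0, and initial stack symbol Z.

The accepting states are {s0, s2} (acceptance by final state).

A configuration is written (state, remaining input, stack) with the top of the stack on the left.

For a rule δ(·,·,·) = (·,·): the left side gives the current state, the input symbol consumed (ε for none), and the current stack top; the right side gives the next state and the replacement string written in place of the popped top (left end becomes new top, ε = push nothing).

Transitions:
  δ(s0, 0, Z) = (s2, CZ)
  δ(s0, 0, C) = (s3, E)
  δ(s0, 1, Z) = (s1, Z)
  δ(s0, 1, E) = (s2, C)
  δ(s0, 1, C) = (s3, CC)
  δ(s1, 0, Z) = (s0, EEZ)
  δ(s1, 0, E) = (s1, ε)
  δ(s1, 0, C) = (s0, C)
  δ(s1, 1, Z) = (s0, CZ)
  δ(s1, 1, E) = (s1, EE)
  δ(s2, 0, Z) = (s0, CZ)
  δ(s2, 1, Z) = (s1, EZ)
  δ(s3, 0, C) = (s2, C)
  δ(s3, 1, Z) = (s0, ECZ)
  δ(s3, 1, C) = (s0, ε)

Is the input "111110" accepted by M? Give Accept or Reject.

Accept

(s0, 111110, Z)
  read 1, top Z: go to s1, push Z → (s1, 11110, Z)
  read 1, top Z: go to s0, push CZ → (s0, 1110, CZ)
  read 1, top C: go to s3, push CC → (s3, 110, CCZ)
  read 1, top C: go to s0, push ε → (s0, 10, CZ)
  read 1, top C: go to s3, push CC → (s3, 0, CCZ)
  read 0, top C: go to s2, push C → (s2, ε, CCZ)
All input consumed; state s2 ∈ F.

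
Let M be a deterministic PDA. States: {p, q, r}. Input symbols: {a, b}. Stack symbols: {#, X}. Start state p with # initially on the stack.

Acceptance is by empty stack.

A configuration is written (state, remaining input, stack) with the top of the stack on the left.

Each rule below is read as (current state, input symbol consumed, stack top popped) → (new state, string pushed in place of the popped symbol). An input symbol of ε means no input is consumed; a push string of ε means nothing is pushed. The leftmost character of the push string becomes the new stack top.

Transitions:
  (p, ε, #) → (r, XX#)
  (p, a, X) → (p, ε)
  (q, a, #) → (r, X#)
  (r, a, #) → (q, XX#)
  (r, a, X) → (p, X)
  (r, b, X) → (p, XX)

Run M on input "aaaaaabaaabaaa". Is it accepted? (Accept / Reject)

Reject

(p, aaaaaabaaabaaa, #)
  ε-move, top #: go to r, push XX# → (r, aaaaaabaaabaaa, XX#)
  read a, top X: go to p, push X → (p, aaaaabaaabaaa, XX#)
  read a, top X: go to p, push ε → (p, aaaabaaabaaa, X#)
  read a, top X: go to p, push ε → (p, aaabaaabaaa, #)
  ε-move, top #: go to r, push XX# → (r, aaabaaabaaa, XX#)
  read a, top X: go to p, push X → (p, aabaaabaaa, XX#)
  read a, top X: go to p, push ε → (p, abaaabaaa, X#)
  read a, top X: go to p, push ε → (p, baaabaaa, #)
  ε-move, top #: go to r, push XX# → (r, baaabaaa, XX#)
  read b, top X: go to p, push XX → (p, aaabaaa, XXX#)
  read a, top X: go to p, push ε → (p, aabaaa, XX#)
  read a, top X: go to p, push ε → (p, abaaa, X#)
  read a, top X: go to p, push ε → (p, baaa, #)
  ε-move, top #: go to r, push XX# → (r, baaa, XX#)
  read b, top X: go to p, push XX → (p, aaa, XXX#)
  read a, top X: go to p, push ε → (p, aa, XX#)
  read a, top X: go to p, push ε → (p, a, X#)
  read a, top X: go to p, push ε → (p, ε, #)
  ε-move, top #: go to r, push XX# → (r, ε, XX#)
All input consumed; stack is XX#, not empty, and no further ε-move applies.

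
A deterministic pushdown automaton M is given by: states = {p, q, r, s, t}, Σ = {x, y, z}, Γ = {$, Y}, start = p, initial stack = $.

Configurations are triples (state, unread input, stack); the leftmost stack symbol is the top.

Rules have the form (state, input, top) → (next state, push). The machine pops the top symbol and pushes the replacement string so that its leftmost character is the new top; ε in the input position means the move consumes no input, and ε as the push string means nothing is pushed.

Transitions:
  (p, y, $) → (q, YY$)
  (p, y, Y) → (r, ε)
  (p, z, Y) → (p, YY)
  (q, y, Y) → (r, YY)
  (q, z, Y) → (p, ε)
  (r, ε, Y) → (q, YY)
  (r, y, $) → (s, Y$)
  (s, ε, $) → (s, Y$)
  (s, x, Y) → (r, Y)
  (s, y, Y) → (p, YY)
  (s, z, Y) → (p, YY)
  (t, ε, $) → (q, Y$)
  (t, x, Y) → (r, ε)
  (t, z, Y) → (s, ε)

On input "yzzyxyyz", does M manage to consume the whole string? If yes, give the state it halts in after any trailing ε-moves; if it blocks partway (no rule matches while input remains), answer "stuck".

(p, yzzyxyyz, $) ⊢ (q, zzyxyyz, YY$) ⊢ (p, zyxyyz, Y$) ⊢ (p, yxyyz, YY$) ⊢ (r, xyyz, Y$) ⊢ (q, xyyz, YY$)
No transition for (q, x, top Y); M blocks with input xyyz remaining.

stuck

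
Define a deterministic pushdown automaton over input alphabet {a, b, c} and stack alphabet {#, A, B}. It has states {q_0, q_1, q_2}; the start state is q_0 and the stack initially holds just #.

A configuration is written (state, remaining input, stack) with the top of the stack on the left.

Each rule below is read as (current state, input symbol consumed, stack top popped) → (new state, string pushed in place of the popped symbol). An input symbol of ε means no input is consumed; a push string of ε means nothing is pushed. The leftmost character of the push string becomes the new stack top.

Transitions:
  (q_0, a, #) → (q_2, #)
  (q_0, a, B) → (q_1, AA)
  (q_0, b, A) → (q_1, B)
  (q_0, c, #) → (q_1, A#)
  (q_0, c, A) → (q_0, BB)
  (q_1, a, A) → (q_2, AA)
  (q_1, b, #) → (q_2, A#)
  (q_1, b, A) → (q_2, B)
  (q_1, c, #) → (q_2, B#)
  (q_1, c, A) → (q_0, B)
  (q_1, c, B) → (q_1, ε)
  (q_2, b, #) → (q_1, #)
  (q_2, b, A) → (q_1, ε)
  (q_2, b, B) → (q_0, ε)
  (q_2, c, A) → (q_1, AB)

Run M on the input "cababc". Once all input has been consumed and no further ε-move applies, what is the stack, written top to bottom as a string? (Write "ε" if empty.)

B#

(q_0, cababc, #) ⊢ (q_1, ababc, A#) ⊢ (q_2, babc, AA#) ⊢ (q_1, abc, A#) ⊢ (q_2, bc, AA#) ⊢ (q_1, c, A#) ⊢ (q_0, ε, B#)
All input consumed in state q_0 with stack B#.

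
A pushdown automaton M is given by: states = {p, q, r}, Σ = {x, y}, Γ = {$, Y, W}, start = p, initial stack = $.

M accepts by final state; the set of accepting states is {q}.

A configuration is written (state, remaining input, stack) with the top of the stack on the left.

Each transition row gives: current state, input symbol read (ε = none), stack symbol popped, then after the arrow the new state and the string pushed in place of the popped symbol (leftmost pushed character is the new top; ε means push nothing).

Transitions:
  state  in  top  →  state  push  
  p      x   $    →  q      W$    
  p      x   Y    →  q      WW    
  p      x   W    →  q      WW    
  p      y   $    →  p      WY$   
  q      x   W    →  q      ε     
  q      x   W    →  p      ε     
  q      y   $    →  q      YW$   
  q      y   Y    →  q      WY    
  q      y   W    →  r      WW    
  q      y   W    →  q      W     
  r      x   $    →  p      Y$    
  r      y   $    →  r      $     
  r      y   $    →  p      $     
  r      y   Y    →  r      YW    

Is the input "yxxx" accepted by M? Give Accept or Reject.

One accepting computation: (p, yxxx, $) ⊢ (p, xxx, WY$) ⊢ (q, xx, WWY$) ⊢ (q, x, WY$) ⊢ (q, ε, Y$)
All input consumed and state q ∈ F.

Accept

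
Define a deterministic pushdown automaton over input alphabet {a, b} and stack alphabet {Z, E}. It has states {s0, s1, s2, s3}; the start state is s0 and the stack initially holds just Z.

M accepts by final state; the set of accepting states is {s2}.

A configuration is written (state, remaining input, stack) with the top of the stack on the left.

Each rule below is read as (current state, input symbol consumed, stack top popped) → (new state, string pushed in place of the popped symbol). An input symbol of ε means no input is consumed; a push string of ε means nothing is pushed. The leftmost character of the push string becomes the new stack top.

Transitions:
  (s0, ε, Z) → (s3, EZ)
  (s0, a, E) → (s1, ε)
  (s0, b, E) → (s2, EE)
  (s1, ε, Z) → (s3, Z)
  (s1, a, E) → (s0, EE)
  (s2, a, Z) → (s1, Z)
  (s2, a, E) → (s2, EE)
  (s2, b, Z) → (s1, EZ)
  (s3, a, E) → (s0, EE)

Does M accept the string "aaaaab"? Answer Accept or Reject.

Accept

(s0, aaaaab, Z) ⊢ (s3, aaaaab, EZ) ⊢ (s0, aaaab, EEZ) ⊢ (s1, aaab, EZ) ⊢ (s0, aab, EEZ) ⊢ (s1, ab, EZ) ⊢ (s0, b, EEZ) ⊢ (s2, ε, EEEZ)
All input consumed; state s2 ∈ F.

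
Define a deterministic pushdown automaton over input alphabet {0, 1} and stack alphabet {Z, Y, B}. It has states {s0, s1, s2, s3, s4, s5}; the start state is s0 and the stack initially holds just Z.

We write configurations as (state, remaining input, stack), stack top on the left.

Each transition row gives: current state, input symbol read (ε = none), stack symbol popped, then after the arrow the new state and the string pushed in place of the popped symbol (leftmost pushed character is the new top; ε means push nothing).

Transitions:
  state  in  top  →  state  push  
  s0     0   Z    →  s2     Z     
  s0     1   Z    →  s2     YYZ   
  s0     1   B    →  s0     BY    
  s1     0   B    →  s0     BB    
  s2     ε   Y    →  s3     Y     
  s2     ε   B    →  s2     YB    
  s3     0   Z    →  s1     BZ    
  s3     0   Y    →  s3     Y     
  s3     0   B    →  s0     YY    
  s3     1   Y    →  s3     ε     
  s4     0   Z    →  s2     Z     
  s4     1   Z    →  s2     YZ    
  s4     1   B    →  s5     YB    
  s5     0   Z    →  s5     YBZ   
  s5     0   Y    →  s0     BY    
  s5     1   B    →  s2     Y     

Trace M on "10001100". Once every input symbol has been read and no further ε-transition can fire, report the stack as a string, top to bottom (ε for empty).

BBZ

(s0, 10001100, Z)
  read 1, top Z: go to s2, push YYZ → (s2, 0001100, YYZ)
  ε-move, top Y: go to s3, push Y → (s3, 0001100, YYZ)
  read 0, top Y: go to s3, push Y → (s3, 001100, YYZ)
  read 0, top Y: go to s3, push Y → (s3, 01100, YYZ)
  read 0, top Y: go to s3, push Y → (s3, 1100, YYZ)
  read 1, top Y: go to s3, push ε → (s3, 100, YZ)
  read 1, top Y: go to s3, push ε → (s3, 00, Z)
  read 0, top Z: go to s1, push BZ → (s1, 0, BZ)
  read 0, top B: go to s0, push BB → (s0, ε, BBZ)
All input consumed in state s0 with stack BBZ.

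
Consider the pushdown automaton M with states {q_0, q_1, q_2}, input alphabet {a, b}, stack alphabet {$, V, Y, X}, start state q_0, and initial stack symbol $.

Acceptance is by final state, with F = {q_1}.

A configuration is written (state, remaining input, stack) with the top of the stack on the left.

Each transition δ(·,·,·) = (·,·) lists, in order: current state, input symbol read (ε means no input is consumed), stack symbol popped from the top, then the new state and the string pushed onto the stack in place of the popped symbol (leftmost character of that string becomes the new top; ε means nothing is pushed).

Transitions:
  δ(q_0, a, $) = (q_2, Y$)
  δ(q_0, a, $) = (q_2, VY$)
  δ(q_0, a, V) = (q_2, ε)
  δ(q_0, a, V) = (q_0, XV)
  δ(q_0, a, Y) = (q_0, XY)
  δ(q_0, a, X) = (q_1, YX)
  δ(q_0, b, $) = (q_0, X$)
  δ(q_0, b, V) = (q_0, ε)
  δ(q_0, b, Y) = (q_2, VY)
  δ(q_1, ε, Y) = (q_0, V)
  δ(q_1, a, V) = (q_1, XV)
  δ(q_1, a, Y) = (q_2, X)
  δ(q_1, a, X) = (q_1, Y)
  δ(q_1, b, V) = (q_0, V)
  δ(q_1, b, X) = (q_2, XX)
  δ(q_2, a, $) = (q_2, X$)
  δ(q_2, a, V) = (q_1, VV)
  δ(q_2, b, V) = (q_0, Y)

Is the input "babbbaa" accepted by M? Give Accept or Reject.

No computation consumes all input and reaches a final state.

Reject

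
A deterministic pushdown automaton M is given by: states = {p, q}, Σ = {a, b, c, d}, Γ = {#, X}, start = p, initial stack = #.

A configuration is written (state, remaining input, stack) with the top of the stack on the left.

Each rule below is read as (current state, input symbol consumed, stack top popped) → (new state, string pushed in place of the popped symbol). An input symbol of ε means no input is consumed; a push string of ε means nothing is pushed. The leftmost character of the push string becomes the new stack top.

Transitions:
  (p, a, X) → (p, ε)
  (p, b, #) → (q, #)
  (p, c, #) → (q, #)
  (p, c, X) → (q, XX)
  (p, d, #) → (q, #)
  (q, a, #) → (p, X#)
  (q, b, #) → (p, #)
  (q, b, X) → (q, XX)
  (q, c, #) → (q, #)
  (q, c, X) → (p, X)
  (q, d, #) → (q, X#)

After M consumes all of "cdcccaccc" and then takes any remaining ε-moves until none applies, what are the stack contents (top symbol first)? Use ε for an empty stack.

XXX#

(p, cdcccaccc, #) ⊢ (q, dcccaccc, #) ⊢ (q, cccaccc, X#) ⊢ (p, ccaccc, X#) ⊢ (q, caccc, XX#) ⊢ (p, accc, XX#) ⊢ (p, ccc, X#) ⊢ (q, cc, XX#) ⊢ (p, c, XX#) ⊢ (q, ε, XXX#)
All input consumed in state q with stack XXX#.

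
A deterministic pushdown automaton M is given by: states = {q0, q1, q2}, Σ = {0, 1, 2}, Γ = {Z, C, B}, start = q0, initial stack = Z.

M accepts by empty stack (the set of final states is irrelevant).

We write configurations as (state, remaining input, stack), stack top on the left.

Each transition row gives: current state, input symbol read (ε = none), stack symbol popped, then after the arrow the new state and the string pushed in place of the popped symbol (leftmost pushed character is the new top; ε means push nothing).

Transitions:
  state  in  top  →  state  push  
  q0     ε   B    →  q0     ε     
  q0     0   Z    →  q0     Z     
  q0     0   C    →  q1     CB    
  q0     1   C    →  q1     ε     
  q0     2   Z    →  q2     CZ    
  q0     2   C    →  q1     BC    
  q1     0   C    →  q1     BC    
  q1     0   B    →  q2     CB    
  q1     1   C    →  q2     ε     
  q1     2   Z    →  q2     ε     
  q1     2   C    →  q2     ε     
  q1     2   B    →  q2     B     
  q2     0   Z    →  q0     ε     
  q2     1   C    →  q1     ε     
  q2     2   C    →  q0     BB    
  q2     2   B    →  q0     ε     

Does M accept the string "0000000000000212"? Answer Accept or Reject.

Accept

(q0, 0000000000000212, Z)
  read 0, top Z: go to q0, push Z → (q0, 000000000000212, Z)
  read 0, top Z: go to q0, push Z → (q0, 00000000000212, Z)
  read 0, top Z: go to q0, push Z → (q0, 0000000000212, Z)
  read 0, top Z: go to q0, push Z → (q0, 000000000212, Z)
  read 0, top Z: go to q0, push Z → (q0, 00000000212, Z)
  read 0, top Z: go to q0, push Z → (q0, 0000000212, Z)
  read 0, top Z: go to q0, push Z → (q0, 000000212, Z)
  read 0, top Z: go to q0, push Z → (q0, 00000212, Z)
  read 0, top Z: go to q0, push Z → (q0, 0000212, Z)
  read 0, top Z: go to q0, push Z → (q0, 000212, Z)
  read 0, top Z: go to q0, push Z → (q0, 00212, Z)
  read 0, top Z: go to q0, push Z → (q0, 0212, Z)
  read 0, top Z: go to q0, push Z → (q0, 212, Z)
  read 2, top Z: go to q2, push CZ → (q2, 12, CZ)
  read 1, top C: go to q1, push ε → (q1, 2, Z)
  read 2, top Z: go to q2, push ε → (q2, ε, ε)
All input consumed and the stack is empty.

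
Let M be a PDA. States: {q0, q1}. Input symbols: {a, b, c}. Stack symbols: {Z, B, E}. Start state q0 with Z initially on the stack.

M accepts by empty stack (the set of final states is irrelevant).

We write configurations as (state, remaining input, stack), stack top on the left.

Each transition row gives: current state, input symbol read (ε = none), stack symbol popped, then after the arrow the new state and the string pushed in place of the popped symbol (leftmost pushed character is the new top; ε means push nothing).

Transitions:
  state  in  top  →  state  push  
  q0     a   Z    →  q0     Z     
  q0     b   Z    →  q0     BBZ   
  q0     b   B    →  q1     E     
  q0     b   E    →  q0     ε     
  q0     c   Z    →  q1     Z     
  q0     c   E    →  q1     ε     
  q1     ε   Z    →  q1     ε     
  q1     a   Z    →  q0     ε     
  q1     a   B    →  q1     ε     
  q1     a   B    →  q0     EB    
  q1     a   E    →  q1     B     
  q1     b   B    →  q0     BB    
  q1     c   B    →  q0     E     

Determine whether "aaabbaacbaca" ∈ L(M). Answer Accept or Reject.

Accept

One accepting computation: (q0, aaabbaacbaca, Z) ⊢ (q0, aabbaacbaca, Z) ⊢ (q0, abbaacbaca, Z) ⊢ (q0, bbaacbaca, Z) ⊢ (q0, baacbaca, BBZ) ⊢ (q1, aacbaca, EBZ) ⊢ (q1, acbaca, BBZ) ⊢ (q1, cbaca, BZ) ⊢ (q0, baca, EZ) ⊢ (q0, aca, Z) ⊢ (q0, ca, Z) ⊢ (q1, a, Z) ⊢ (q0, ε, ε)
All input consumed and the stack is empty.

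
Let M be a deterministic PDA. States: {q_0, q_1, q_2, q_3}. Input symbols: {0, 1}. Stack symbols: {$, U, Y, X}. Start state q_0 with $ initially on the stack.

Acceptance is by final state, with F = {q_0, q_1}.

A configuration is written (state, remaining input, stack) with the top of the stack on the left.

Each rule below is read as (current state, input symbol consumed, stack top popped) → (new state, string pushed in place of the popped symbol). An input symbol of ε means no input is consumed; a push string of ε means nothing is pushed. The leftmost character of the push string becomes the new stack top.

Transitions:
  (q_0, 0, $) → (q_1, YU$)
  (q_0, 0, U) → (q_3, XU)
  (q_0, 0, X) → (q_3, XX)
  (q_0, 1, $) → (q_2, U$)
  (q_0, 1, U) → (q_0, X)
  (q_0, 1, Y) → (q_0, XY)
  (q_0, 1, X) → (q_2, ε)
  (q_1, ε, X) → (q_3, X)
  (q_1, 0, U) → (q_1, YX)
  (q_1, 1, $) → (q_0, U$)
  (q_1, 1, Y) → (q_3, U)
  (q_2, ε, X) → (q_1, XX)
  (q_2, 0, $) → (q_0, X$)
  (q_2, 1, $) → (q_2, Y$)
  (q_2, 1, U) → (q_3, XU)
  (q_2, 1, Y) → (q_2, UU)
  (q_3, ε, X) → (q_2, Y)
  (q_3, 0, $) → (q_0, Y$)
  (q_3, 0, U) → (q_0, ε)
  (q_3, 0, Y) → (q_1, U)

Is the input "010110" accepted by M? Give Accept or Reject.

(q_0, 010110, $) ⊢ (q_1, 10110, YU$) ⊢ (q_3, 0110, UU$) ⊢ (q_0, 110, U$) ⊢ (q_0, 10, X$) ⊢ (q_2, 0, $) ⊢ (q_0, ε, X$)
All input consumed; state q_0 ∈ F.

Accept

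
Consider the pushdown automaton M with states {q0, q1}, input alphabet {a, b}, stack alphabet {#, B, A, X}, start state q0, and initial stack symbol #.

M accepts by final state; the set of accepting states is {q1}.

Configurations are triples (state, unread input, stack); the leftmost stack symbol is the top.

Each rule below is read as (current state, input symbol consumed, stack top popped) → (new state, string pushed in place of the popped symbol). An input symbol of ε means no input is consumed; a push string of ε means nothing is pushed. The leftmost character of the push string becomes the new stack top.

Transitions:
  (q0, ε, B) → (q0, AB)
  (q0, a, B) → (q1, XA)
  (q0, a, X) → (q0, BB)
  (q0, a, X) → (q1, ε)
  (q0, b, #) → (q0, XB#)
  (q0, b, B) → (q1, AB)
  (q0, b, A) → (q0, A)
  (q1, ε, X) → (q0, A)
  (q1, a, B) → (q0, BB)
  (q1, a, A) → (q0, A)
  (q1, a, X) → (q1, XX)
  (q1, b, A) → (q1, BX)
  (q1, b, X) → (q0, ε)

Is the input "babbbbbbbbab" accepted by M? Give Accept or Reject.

No computation consumes all input and reaches a final state.

Reject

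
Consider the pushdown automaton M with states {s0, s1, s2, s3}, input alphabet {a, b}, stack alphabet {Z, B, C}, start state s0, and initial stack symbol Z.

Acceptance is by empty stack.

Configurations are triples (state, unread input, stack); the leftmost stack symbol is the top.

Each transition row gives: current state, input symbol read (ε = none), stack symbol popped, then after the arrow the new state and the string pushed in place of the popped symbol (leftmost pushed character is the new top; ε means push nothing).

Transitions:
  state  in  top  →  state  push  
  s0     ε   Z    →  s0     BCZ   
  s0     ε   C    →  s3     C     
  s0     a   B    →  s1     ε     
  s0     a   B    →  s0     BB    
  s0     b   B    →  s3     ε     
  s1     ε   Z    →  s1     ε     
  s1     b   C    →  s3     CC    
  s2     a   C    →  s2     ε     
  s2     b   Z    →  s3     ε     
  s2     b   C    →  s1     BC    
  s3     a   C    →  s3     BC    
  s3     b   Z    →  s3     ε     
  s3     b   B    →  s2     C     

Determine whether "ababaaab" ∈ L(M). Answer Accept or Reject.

One accepting computation: (s0, ababaaab, Z) ⊢ (s0, ababaaab, BCZ) ⊢ (s1, babaaab, CZ) ⊢ (s3, abaaab, CCZ) ⊢ (s3, baaab, BCCZ) ⊢ (s2, aaab, CCCZ) ⊢ (s2, aab, CCZ) ⊢ (s2, ab, CZ) ⊢ (s2, b, Z) ⊢ (s3, ε, ε)
All input consumed and the stack is empty.

Accept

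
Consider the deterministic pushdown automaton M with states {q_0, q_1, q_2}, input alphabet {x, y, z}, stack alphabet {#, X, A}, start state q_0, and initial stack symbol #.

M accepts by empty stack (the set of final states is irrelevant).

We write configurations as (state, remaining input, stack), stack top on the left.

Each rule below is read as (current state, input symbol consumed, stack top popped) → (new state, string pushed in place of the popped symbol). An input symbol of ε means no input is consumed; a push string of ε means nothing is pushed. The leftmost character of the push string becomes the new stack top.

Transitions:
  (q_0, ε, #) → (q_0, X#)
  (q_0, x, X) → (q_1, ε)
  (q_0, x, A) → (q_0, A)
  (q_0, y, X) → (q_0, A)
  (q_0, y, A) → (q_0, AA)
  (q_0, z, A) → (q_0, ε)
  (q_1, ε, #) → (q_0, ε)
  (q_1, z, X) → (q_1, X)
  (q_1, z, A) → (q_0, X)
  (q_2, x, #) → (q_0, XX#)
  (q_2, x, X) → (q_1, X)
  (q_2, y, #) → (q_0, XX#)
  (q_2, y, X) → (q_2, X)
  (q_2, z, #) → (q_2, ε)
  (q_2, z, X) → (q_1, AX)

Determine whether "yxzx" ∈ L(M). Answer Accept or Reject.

(q_0, yxzx, #)
  ε-move, top #: go to q_0, push X# → (q_0, yxzx, X#)
  read y, top X: go to q_0, push A → (q_0, xzx, A#)
  read x, top A: go to q_0, push A → (q_0, zx, A#)
  read z, top A: go to q_0, push ε → (q_0, x, #)
  ε-move, top #: go to q_0, push X# → (q_0, x, X#)
  read x, top X: go to q_1, push ε → (q_1, ε, #)
  ε-move, top #: go to q_0, push ε → (q_0, ε, ε)
All input consumed and the stack is empty.

Accept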